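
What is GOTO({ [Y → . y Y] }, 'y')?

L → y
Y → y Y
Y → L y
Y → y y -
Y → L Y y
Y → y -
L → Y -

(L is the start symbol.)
{ [L → . Y -], [L → . y], [Y → . L Y y], [Y → . L y], [Y → . y -], [Y → . y Y], [Y → . y y -], [Y → y . Y] }

GOTO(I, 'y') = CLOSURE({ [A → αX.β] : [A → α.Xβ] ∈ I, X = 'y' })

Items with dot before 'y', with the dot advanced:
  [Y → . y Y] → [Y → y . Y]
Closure of the advanced items:
  [Y → y . Y] has the dot before Y: add [Y → . y Y], [Y → . L y], [Y → . y y -], [Y → . L Y y], [Y → . y -]
  [Y → . L y] has the dot before L: add [L → . y], [L → . Y -]

GOTO = { [L → . Y -], [L → . y], [Y → . L Y y], [Y → . L y], [Y → . y -], [Y → . y Y], [Y → . y y -], [Y → y . Y] }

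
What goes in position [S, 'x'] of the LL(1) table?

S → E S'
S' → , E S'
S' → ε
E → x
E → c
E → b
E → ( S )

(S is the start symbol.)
To find M[S, 'x'], we find productions for S where 'x' is in the predict set (PREDICT(N → α) = (FIRST(α) \ {ε}) ∪ (FOLLOW(N) if α ⇒* ε)).

Relevant sets:
  FIRST(E) = { '(', 'b', 'c', 'x' }

S → E S': PREDICT = { '(', 'b', 'c', 'x' }
  'x' is in predict set, so this production goes in M[S, 'x']

M[S, 'x'] = S → E S'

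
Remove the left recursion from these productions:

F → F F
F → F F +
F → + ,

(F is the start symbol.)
F is directly left-recursive. The standard transformation for
  A → A α₁ | ... | A α_m | β₁ | ... | β_n
is
  A  → β₁ A' | ... | β_n A'
  A' → α₁ A' | ... | α_m A' | ε

F → + , becomes F → + , F'
F → F F becomes F' → F F'
F → F F + becomes F' → F + F'
Add F' → ε

Resulting grammar:
F → + , F'
F' → F F'
F' → F + F'
F' → ε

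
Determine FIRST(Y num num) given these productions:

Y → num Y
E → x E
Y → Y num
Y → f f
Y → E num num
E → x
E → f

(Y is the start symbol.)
{ 'f', 'num', 'x' }

FIRST sets of the non-terminals involved (from the grammar, by fixed-point iteration):
  FIRST(Y) = { 'f', 'num', 'x' }

To compute FIRST(Y num num), process the symbols left to right:
Symbol Y is a non-terminal. Add FIRST(Y) \ {ε} = { 'f', 'num', 'x' }
Y is not nullable (ε ∉ FIRST(Y)), so stop here.
FIRST(Y num num) = { 'f', 'num', 'x' }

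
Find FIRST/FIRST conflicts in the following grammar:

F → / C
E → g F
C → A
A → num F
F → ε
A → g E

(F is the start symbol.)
No FIRST/FIRST conflicts.

A FIRST/FIRST conflict occurs when two productions N → α and N → β for the same non-terminal have FIRST(α) ∩ FIRST(β) ≠ ∅ (with ε ∈ FIRST of a nullable right-hand side, so two nullable alternatives also conflict).

Productions for F:
  F → / C: FIRST = { '/' }
  F → ε: FIRST = { ε }
Productions for A:
  A → num F: FIRST = { 'num' }
  A → g E: FIRST = { 'g' }
E, C have only one production, so no FIRST/FIRST conflict is possible there.

All alternatives of each non-terminal have pairwise disjoint FIRST sets.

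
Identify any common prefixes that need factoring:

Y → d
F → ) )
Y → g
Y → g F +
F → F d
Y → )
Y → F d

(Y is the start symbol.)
Yes, Y has productions with common prefix 'g'

Left-factoring is needed when two productions for the same non-terminal
share a common prefix on the right-hand side.

Productions for Y:
  Y → d
  Y → g
  Y → g F +
  Y → )
  Y → F d
Productions for F:
  F → ) )
  F → F d

Found common prefix 'g' in productions for Y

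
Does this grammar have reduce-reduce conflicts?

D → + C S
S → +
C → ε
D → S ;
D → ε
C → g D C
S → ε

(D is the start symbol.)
Yes — I0: [D → .] vs [S → .]; I1: [C → .] vs [S → + .]; I6: [D → .] vs [S → .]

A reduce-reduce conflict occurs when an LR(0) state has two complete items [A → α .] and [B → β .] — both call for a reduction, and with no lookahead the parser cannot choose between them.

Augment with D' → D and build the canonical LR(0) collection (I0 = CLOSURE({[D' → . D]}), then GOTO on every symbol after a dot until no new states appear). It has 11 states:
  I0: { [D → . + C S], [D → . S ;], [D → .], [D' → . D], [S → . +], [S → .] }  — shift, 2 reduces
  I1: { [C → . g D C], [C → .], [D → + . C S], [S → + .] }  — shift, 2 reduces
  I2: { [D' → D .] }  — accept
  I3: { [D → S . ;] }  — shift
  I4: { [D → S ; .] }  — reduce
  I5: { [D → + C . S], [S → . +], [S → .] }  — shift, reduce
  I6: { [C → g . D C], [D → . + C S], [D → . S ;], [D → .], [S → . +], [S → .] }  — shift, 2 reduces
  I7: { [C → . g D C], [C → .], [C → g D . C] }  — shift, reduce
  I8: { [C → g D C .] }  — reduce
  I9: { [S → + .] }  — reduce
  I10: { [D → + C S .] }  — reduce

I0 contains complete items [D → .], [S → .] — reduce-reduce conflict.
I1 contains complete items [C → .], [S → + .] — reduce-reduce conflict.
I6 contains complete items [D → .], [S → .] — reduce-reduce conflict.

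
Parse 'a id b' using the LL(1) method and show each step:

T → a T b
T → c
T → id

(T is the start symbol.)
Stack is shown with the top on the left.

Stack    Input     Action
-------------------------
T $      a id b $  output T → a T b
a T b $  a id b $  match 'a'
T b $    id b $    output T → id
id b $   id b $    match 'id'
b $      b $       match 'b'
$        $         accept

The string is accepted.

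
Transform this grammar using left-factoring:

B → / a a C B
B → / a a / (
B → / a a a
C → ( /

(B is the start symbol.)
B → / a a B'
B' → C B
B' → / (
B' → a
C → ( /

Left-factoring transforms A → αβ₁ | αβ₂ into A → αA' and A' → β₁ | β₂
(α is the longest common prefix among the alternatives). Repeat until
no nonterminal has two alternatives with a common prefix.

Round 1: B has alternatives sharing prefix '/ a a'. Introduce B': B → / a a B'
  Add: B' → C B
  Add: B' → / (
  Add: B' → a

No remaining common prefixes — done.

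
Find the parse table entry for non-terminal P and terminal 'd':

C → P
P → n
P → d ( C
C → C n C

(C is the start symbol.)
P → d ( C

To find M[P, 'd'], we find productions for P where 'd' is in the predict set (PREDICT(N → α) = (FIRST(α) \ {ε}) ∪ (FOLLOW(N) if α ⇒* ε)).

P → n: PREDICT = { 'n' }
P → d ( C: PREDICT = { 'd' }
  'd' is in predict set, so this production goes in M[P, 'd']

M[P, 'd'] = P → d ( C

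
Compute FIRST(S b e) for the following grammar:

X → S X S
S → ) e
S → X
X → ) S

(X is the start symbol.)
{ ')' }

FIRST sets of the non-terminals involved (from the grammar, by fixed-point iteration):
  FIRST(S) = { ')' }

To compute FIRST(S b e), process the symbols left to right:
Symbol S is a non-terminal. Add FIRST(S) \ {ε} = { ')' }
S is not nullable (ε ∉ FIRST(S)), so stop here.
FIRST(S b e) = { ')' }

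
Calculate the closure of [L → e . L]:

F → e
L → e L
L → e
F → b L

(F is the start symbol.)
{ [L → . e L], [L → . e], [L → e . L] }

Start with: [L → e . L]
  [L → e . L] has the dot before L: add [L → . e L], [L → . e]
No further items can be added.

CLOSURE = { [L → . e L], [L → . e], [L → e . L] }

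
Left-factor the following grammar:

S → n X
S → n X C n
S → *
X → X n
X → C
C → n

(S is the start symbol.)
Left-factoring transforms A → αβ₁ | αβ₂ into A → αA' and A' → β₁ | β₂
(α is the longest common prefix among the alternatives). Repeat until
no nonterminal has two alternatives with a common prefix.

Round 1: S has alternatives sharing prefix 'n X'. Introduce S': S → n X S'
  Add: S' → ε
  Add: S' → C n

No remaining common prefixes — done.

Resulting grammar:
S → n X S'
S' → ε
S' → C n
S → *
X → X n
X → C
C → n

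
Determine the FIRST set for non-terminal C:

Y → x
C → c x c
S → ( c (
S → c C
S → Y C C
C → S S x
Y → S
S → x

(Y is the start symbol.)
FIRST sets of the other non-terminals involved (by the same procedure, iterated to a fixed point):
  FIRST(S) = { '(', 'c', 'x' }

From C → c x c:
  - c is a terminal: add 'c' and stop
From C → S S x:
  - S is a non-terminal: add FIRST(S) \ {ε} = { '(', 'c', 'x' }
    S is not nullable, so stop

Collecting: FIRST(C) = { '(', 'c', 'x' }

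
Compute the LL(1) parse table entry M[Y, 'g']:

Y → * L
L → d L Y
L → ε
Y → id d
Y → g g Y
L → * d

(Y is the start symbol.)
To find M[Y, 'g'], we find productions for Y where 'g' is in the predict set (PREDICT(N → α) = (FIRST(α) \ {ε}) ∪ (FOLLOW(N) if α ⇒* ε)).

Y → * L: PREDICT = { '*' }
Y → id d: PREDICT = { 'id' }
Y → g g Y: PREDICT = { 'g' }
  'g' is in predict set, so this production goes in M[Y, 'g']

M[Y, 'g'] = Y → g g Y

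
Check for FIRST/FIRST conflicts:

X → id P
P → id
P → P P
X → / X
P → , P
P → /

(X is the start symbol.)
Yes. P → id / P → P P on { 'id' }; P → P P / P → ',' P on { ',' }; P → P P / P → '/' on { '/' }

FIRST sets of the non-terminals at (or reachable through a nullable prefix from) the front of some alternative:
  FIRST(P) = { ',', '/', 'id' }

Productions for X:
  X → id P: FIRST = { 'id' }
  X → / X: FIRST = { '/' }
Productions for P:
  P → id: FIRST = { 'id' }
  P → P P: FIRST = { ',', '/', 'id' }
  P → , P: FIRST = { ',' }
  P → /: FIRST = { '/' }

Conflict for P: P → id and P → P P
  Overlap: { 'id' }
Conflict for P: P → P P and P → , P
  Overlap: { ',' }
Conflict for P: P → P P and P → /
  Overlap: { '/' }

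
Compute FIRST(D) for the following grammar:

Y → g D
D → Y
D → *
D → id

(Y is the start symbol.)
{ '*', 'g', 'id' }

To compute FIRST(D), examine every production with D on the left-hand side, reading each right-hand side left to right until a non-nullable symbol is reached.

FIRST sets of the other non-terminals involved (by the same procedure, iterated to a fixed point):
  FIRST(Y) = { 'g' }

From D → Y:
  - Y is a non-terminal: add FIRST(Y) \ {ε} = { 'g' }
    Y is not nullable, so stop
From D → *:
  - '*' is a terminal: add '*' and stop
From D → id:
  - id is a terminal: add 'id' and stop

Collecting: FIRST(D) = { '*', 'g', 'id' }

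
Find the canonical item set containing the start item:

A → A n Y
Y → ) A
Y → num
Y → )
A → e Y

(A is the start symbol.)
{ [A → . A n Y], [A → . e Y], [A' → . A] }

First, augment the grammar with A' → A
I₀ = CLOSURE({ [A' → . A] }):
  [A' → . A] has the dot before A: add [A → . A n Y], [A → . e Y]
No further items can be added.

I₀ = { [A → . A n Y], [A → . e Y], [A' → . A] }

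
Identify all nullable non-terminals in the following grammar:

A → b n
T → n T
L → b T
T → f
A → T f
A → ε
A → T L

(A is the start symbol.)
{ 'A' }

A non-terminal is nullable if it can derive ε (the empty string): either it has an ε-production, or it has a production whose right-hand side consists entirely of nullable non-terminals.

ε-productions: A → ε
So A is immediately nullable.
No further non-terminal can be added: every production for the remaining non-terminals contains a terminal or a non-nullable non-terminal.
Nullable = { 'A' }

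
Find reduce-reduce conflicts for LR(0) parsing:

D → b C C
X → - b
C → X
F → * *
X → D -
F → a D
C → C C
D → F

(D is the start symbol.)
Augment with D' → D and build the canonical LR(0) collection (I0 = CLOSURE({[D' → . D]}), then GOTO on every symbol after a dot until no new states appear). It has 16 states:
  I0: { [D → . F], [D → . b C C], [D' → . D], [F → . * *], [F → . a D] }  — shift
  I1: { [F → * . *] }  — shift
  I2: { [D' → D .] }  — accept
  I3: { [D → F .] }  — reduce
  I4: { [D → . F], [D → . b C C], [F → . * *], [F → . a D], [F → a . D] }  — shift
  I5: { [C → . C C], [C → . X], [D → . F], [D → . b C C], [D → b . C C], [F → . * *], [F → . a D], [X → . - b], [X → . D -] }  — shift
  I6: { [X → - . b] }  — shift
  I7: { [C → . C C], [C → . X], [C → C . C], [D → . F], [D → . b C C], [D → b C . C], [F → . * *], [F → . a D], [X → . - b], [X → . D -] }  — shift
  I8: { [X → D . -] }  — shift
  I9: { [C → X .] }  — reduce
  I10: { [X → D - .] }  — reduce
  I11: { [C → . C C], [C → . X], [C → C . C], [C → C C .], [D → . F], [D → . b C C], [D → b C C .], [F → . * *], [F → . a D], [X → . - b], [X → . D -] }  — shift, 2 reduces
  I12: { [C → . C C], [C → . X], [C → C . C], [C → C C .], [D → . F], [D → . b C C], [F → . * *], [F → . a D], [X → . - b], [X → . D -] }  — shift, reduce
  I13: { [X → - b .] }  — reduce
  I14: { [F → a D .] }  — reduce
  I15: { [F → * * .] }  — reduce

I11 contains complete items [C → C C .], [D → b C C .] — reduce-reduce conflict.

Answer: Yes — I11: [C → C C .] vs [D → b C C .]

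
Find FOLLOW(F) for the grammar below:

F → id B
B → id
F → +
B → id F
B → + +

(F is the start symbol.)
{ $ }

To compute FOLLOW(F), find every occurrence of F on a right-hand side N → α F β: add FIRST(β) \ {ε}, and if β is empty or nullable also add FOLLOW(N). Iterate to a fixed point.

F is the start symbol, so $ ∈ FOLLOW(F).
In B → id F: F is at the end, add FOLLOW(B)

The FOLLOW sets referred to above (computed the same way, to a fixed point):
  FOLLOW(B) = { $ }

Taking the union: FOLLOW(F) = { $ }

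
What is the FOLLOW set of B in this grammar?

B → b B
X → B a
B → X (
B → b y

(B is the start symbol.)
To compute FOLLOW(B), find every occurrence of B on a right-hand side N → α B β: add FIRST(β) \ {ε}, and if β is empty or nullable also add FOLLOW(N). Iterate to a fixed point.

B is the start symbol, so $ ∈ FOLLOW(B).
In B → b B: B is at the end; this adds FOLLOW(B) to itself — nothing new
In X → B a: B is followed by a, add FIRST(a) \ {ε} = { 'a' }

Taking the union: FOLLOW(B) = { $, 'a' }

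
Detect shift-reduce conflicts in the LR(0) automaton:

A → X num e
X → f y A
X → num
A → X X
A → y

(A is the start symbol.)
Yes — I9: [X → num .] vs [A → X num . e]

A shift-reduce conflict occurs when an LR(0) state has both:
  - a complete (reduce) item [A → α .] (dot at the end), and
  - a shift item [B → β . c γ] (dot before a terminal).

Augment with A' → A and build the canonical LR(0) collection (I0 = CLOSURE({[A' → . A]}), then GOTO on every symbol after a dot until no new states appear). It has 11 states:
  I0: { [A → . X X], [A → . X num e], [A → . y], [A' → . A], [X → . f y A], [X → . num] }  — shift
  I1: { [A' → A .] }  — accept
  I2: { [A → X . X], [A → X . num e], [X → . f y A], [X → . num] }  — shift
  I3: { [X → f . y A] }  — shift
  I4: { [X → num .] }  — reduce
  I5: { [A → y .] }  — reduce
  I6: { [A → . X X], [A → . X num e], [A → . y], [X → . f y A], [X → . num], [X → f y . A] }  — shift
  I7: { [X → f y A .] }  — reduce
  I8: { [A → X X .] }  — reduce
  I9: { [A → X num . e], [X → num .] }  — shift, reduce
  I10: { [A → X num e .] }  — reduce

I9 contains reduce item [X → num .] and shift item [A → X num . e] — shift-reduce conflict.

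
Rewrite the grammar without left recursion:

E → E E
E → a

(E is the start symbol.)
E is directly left-recursive. The standard transformation for
  A → A α₁ | ... | A α_m | β₁ | ... | β_n
is
  A  → β₁ A' | ... | β_n A'
  A' → α₁ A' | ... | α_m A' | ε

E → a becomes E → a E'
E → E E becomes E' → E E'
Add E' → ε

Resulting grammar:
E → a E'
E' → E E'
E' → ε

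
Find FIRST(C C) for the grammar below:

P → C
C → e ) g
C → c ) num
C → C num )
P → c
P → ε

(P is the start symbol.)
{ 'c', 'e' }

FIRST sets of the non-terminals involved (from the grammar, by fixed-point iteration):
  FIRST(C) = { 'c', 'e' }

To compute FIRST(C C), process the symbols left to right:
Symbol C is a non-terminal. Add FIRST(C) \ {ε} = { 'c', 'e' }
C is not nullable (ε ∉ FIRST(C)), so stop here.
FIRST(C C) = { 'c', 'e' }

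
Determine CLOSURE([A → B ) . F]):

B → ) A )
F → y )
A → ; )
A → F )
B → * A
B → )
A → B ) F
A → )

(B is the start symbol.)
To compute CLOSURE, for each item [A → α.Bβ] where B is a non-terminal, add [B → .γ] for all productions B → γ; repeat for the newly added items until nothing changes.

Start with: [A → B ) . F]
  [A → B ) . F] has the dot before F: add [F → . y )]
No further items can be added.

CLOSURE = { [A → B ) . F], [F → . y )] }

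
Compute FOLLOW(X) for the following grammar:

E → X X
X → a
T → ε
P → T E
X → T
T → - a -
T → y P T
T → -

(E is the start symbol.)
{ $, '-', 'a', 'y' }

To compute FOLLOW(X), find every occurrence of X on a right-hand side N → α X β: add FIRST(β) \ {ε}, and if β is empty or nullable also add FOLLOW(N). Iterate to a fixed point.

In E → X X: X is followed by X, add FIRST(X) \ {ε} = { '-', 'a', 'y' }
  X is nullable, so also add FOLLOW(E)
In E → X X: X is at the end, add FOLLOW(E)

The FOLLOW sets referred to above (computed the same way, to a fixed point):
  FOLLOW(E) = { $, '-', 'a', 'y' }

Taking the union: FOLLOW(X) = { $, '-', 'a', 'y' }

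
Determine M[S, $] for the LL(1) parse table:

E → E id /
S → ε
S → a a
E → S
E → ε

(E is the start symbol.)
S → ε

To find M[S, $], we find productions for S where $ is in the predict set (PREDICT(N → α) = (FIRST(α) \ {ε}) ∪ (FOLLOW(N) if α ⇒* ε)).

Relevant sets:
  FOLLOW(S) = { $, 'id' }

S → ε: PREDICT = { $, 'id' }
  $ is in predict set, so this production goes in M[S, $]
S → a a: PREDICT = { 'a' }

M[S, $] = S → ε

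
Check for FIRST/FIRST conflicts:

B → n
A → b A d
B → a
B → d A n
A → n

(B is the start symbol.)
A FIRST/FIRST conflict occurs when two productions N → α and N → β for the same non-terminal have FIRST(α) ∩ FIRST(β) ≠ ∅ (with ε ∈ FIRST of a nullable right-hand side, so two nullable alternatives also conflict).

Productions for B:
  B → n: FIRST = { 'n' }
  B → a: FIRST = { 'a' }
  B → d A n: FIRST = { 'd' }
Productions for A:
  A → b A d: FIRST = { 'b' }
  A → n: FIRST = { 'n' }

All alternatives of each non-terminal have pairwise disjoint FIRST sets.

Answer: No FIRST/FIRST conflicts.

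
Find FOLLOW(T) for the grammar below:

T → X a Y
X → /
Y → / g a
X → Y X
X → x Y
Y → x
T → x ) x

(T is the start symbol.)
{ $ }

To compute FOLLOW(T), find every occurrence of T on a right-hand side N → α T β: add FIRST(β) \ {ε}, and if β is empty or nullable also add FOLLOW(N). Iterate to a fixed point.

T is the start symbol, so $ ∈ FOLLOW(T).
T does not occur on any right-hand side.

Taking the union: FOLLOW(T) = { $ }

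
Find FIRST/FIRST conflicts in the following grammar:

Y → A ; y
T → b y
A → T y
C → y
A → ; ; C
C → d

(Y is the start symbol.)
A FIRST/FIRST conflict occurs when two productions N → α and N → β for the same non-terminal have FIRST(α) ∩ FIRST(β) ≠ ∅ (with ε ∈ FIRST of a nullable right-hand side, so two nullable alternatives also conflict).

FIRST sets of the non-terminals at (or reachable through a nullable prefix from) the front of some alternative:
  FIRST(T) = { 'b' }

Productions for A:
  A → T y: FIRST = { 'b' }
  A → ; ; C: FIRST = { ';' }
Productions for C:
  C → y: FIRST = { 'y' }
  C → d: FIRST = { 'd' }
Y, T have only one production, so no FIRST/FIRST conflict is possible there.

All alternatives of each non-terminal have pairwise disjoint FIRST sets.

Answer: No FIRST/FIRST conflicts.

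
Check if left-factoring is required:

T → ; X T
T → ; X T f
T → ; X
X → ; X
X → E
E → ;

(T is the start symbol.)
Left-factoring is needed when two productions for the same non-terminal
share a common prefix on the right-hand side.

Productions for T:
  T → ; X T
  T → ; X T f
  T → ; X
Productions for X:
  X → ; X
  X → E

Found common prefix '; X' in productions for T

Answer: Yes, T has productions with common prefix '; X'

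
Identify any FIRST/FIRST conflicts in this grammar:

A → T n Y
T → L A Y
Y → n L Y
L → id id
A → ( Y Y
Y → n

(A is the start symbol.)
A FIRST/FIRST conflict occurs when two productions N → α and N → β for the same non-terminal have FIRST(α) ∩ FIRST(β) ≠ ∅ (with ε ∈ FIRST of a nullable right-hand side, so two nullable alternatives also conflict).

FIRST sets of the non-terminals at (or reachable through a nullable prefix from) the front of some alternative:
  FIRST(T) = { 'id' }

Productions for A:
  A → T n Y: FIRST = { 'id' }
  A → ( Y Y: FIRST = { '(' }
Productions for Y:
  Y → n L Y: FIRST = { 'n' }
  Y → n: FIRST = { 'n' }
T, L have only one production, so no FIRST/FIRST conflict is possible there.

Conflict for Y: Y → n L Y and Y → n
  Overlap: { 'n' }

Answer: Yes. Y → n L Y / Y → n on { 'n' }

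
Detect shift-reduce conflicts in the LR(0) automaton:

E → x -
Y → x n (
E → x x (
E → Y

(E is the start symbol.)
No shift-reduce conflicts

Augment with E' → E and build the canonical LR(0) collection (I0 = CLOSURE({[E' → . E]}), then GOTO on every symbol after a dot until no new states appear). It has 9 states:
  I0: { [E → . Y], [E → . x -], [E → . x x (], [E' → . E], [Y → . x n (] }  — shift
  I1: { [E' → E .] }  — accept
  I2: { [E → Y .] }  — reduce
  I3: { [E → x . -], [E → x . x (], [Y → x . n (] }  — shift
  I4: { [E → x - .] }  — reduce
  I5: { [Y → x n . (] }  — shift
  I6: { [E → x x . (] }  — shift
  I7: { [E → x x ( .] }  — reduce
  I8: { [Y → x n ( .] }  — reduce

No state contains both a complete item and a shift item.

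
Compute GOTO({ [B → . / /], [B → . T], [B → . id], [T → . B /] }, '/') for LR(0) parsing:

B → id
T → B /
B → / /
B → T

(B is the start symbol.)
GOTO(I, '/') = CLOSURE({ [A → αX.β] : [A → α.Xβ] ∈ I, X = '/' })

Items with dot before '/', with the dot advanced:
  [B → . / /] → [B → / . /]
Closure adds nothing (no advanced item has the dot before a non-terminal).

GOTO = { [B → / . /] }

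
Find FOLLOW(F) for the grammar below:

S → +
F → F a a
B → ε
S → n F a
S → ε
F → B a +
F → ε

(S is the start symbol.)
{ 'a' }

In F → F a a: F is followed by a a, add FIRST(a a) \ {ε} = { 'a' }
In S → n F a: F is followed by a, add FIRST(a) \ {ε} = { 'a' }

Taking the union: FOLLOW(F) = { 'a' }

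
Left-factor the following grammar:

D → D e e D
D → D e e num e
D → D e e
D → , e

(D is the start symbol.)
D → D e e D'
D' → D
D' → num e
D' → ε
D → , e

Left-factoring transforms A → αβ₁ | αβ₂ into A → αA' and A' → β₁ | β₂
(α is the longest common prefix among the alternatives). Repeat until
no nonterminal has two alternatives with a common prefix.

Round 1: D has alternatives sharing prefix 'D e e'. Introduce D': D → D e e D'
  Add: D' → D
  Add: D' → num e
  Add: D' → ε

No remaining common prefixes — done.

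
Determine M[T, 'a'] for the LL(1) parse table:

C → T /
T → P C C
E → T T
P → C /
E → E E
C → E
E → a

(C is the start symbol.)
To find M[T, 'a'], we find productions for T where 'a' is in the predict set (PREDICT(N → α) = (FIRST(α) \ {ε}) ∪ (FOLLOW(N) if α ⇒* ε)).

Relevant sets:
  FIRST(P) = { 'a' }

T → P C C: PREDICT = { 'a' }
  'a' is in predict set, so this production goes in M[T, 'a']

M[T, 'a'] = T → P C C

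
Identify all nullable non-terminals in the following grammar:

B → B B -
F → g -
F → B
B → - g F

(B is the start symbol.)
There are no ε-productions, so no non-terminal can derive ε.
No non-terminals are nullable.

Answer: None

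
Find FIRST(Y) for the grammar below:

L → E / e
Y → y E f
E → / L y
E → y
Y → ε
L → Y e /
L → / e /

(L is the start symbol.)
{ 'y', ε }

To compute FIRST(Y), examine every production with Y on the left-hand side, reading each right-hand side left to right until a non-nullable symbol is reached.

From Y → y E f:
  - y is a terminal: add 'y' and stop
From Y → ε:
  - ε-production, so ε ∈ FIRST(Y)

Collecting: FIRST(Y) = { 'y', ε }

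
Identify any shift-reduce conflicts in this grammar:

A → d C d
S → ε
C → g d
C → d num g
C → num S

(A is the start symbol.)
Augment with A' → A and build the canonical LR(0) collection (I0 = CLOSURE({[A' → . A]}), then GOTO on every symbol after a dot until no new states appear). It has 12 states:
  I0: { [A → . d C d], [A' → . A] }  — shift
  I1: { [A' → A .] }  — accept
  I2: { [A → d . C d], [C → . d num g], [C → . g d], [C → . num S] }  — shift
  I3: { [A → d C . d] }  — shift
  I4: { [C → d . num g] }  — shift
  I5: { [C → g . d] }  — shift
  I6: { [C → num . S], [S → .] }  — reduce
  I7: { [C → num S .] }  — reduce
  I8: { [C → g d .] }  — reduce
  I9: { [C → d num . g] }  — shift
  I10: { [C → d num g .] }  — reduce
  I11: { [A → d C d .] }  — reduce

No state contains both a complete item and a shift item.

Answer: No shift-reduce conflicts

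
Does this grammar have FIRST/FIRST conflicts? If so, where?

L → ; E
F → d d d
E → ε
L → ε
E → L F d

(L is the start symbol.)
No FIRST/FIRST conflicts.

A FIRST/FIRST conflict occurs when two productions N → α and N → β for the same non-terminal have FIRST(α) ∩ FIRST(β) ≠ ∅ (with ε ∈ FIRST of a nullable right-hand side, so two nullable alternatives also conflict).

FIRST sets of the non-terminals at (or reachable through a nullable prefix from) the front of some alternative:
  FIRST(L) = { ';', ε }
  FIRST(F) = { 'd' }

Productions for L:
  L → ; E: FIRST = { ';' }
  L → ε: FIRST = { ε }
Productions for E:
  E → ε: FIRST = { ε }
  E → L F d: FIRST = { ';', 'd' }
F has only one production, so no FIRST/FIRST conflict is possible there.

All alternatives of each non-terminal have pairwise disjoint FIRST sets.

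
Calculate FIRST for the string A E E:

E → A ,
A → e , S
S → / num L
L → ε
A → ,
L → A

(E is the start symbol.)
{ ',', 'e' }

FIRST sets of the non-terminals involved (from the grammar, by fixed-point iteration):
  FIRST(A) = { ',', 'e' }

To compute FIRST(A E E), process the symbols left to right:
Symbol A is a non-terminal. Add FIRST(A) \ {ε} = { ',', 'e' }
A is not nullable (ε ∉ FIRST(A)), so stop here.
FIRST(A E E) = { ',', 'e' }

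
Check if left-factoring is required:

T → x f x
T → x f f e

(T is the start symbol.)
Yes, T has productions with common prefix 'x f'

Left-factoring is needed when two productions for the same non-terminal
share a common prefix on the right-hand side.

Productions for T:
  T → x f x
  T → x f f e

Found common prefix 'x f' in productions for T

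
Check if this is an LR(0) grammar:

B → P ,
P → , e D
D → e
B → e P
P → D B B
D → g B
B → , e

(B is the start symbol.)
A grammar is LR(0) if no state in the canonical LR(0) collection has:
  - both a shift item (dot before a terminal) and a complete item (shift-reduce conflict), or
  - two or more complete items (reduce-reduce conflict; the accept item [B' → B .] counts as a complete item here).

Augment with B' → B and build the canonical LR(0) collection (I0 = CLOSURE({[B' → . B]}), then GOTO on every symbol after a dot until no new states appear). It has 17 states:
  I0: { [B → . , e], [B → . P ,], [B → . e P], [B' → . B], [D → . e], [D → . g B], [P → . , e D], [P → . D B B] }  — shift
  I1: { [B → , . e], [P → , . e D] }  — shift
  I2: { [B' → B .] }  — accept
  I3: { [B → . , e], [B → . P ,], [B → . e P], [D → . e], [D → . g B], [P → . , e D], [P → . D B B], [P → D . B B] }  — shift
  I4: { [B → P . ,] }  — shift
  I5: { [B → e . P], [D → . e], [D → . g B], [D → e .], [P → . , e D], [P → . D B B] }  — shift, reduce
  I6: { [B → . , e], [B → . P ,], [B → . e P], [D → . e], [D → . g B], [D → g . B], [P → . , e D], [P → . D B B] }  — shift
  I7: { [D → g B .] }  — reduce
  I8: { [P → , . e D] }  — shift
  I9: { [B → e P .] }  — reduce
  I10: { [D → e .] }  — reduce
  I11: { [D → . e], [D → . g B], [P → , e . D] }  — shift
  I12: { [P → , e D .] }  — reduce
  I13: { [B → P , .] }  — reduce
  I14: { [B → . , e], [B → . P ,], [B → . e P], [D → . e], [D → . g B], [P → . , e D], [P → . D B B], [P → D B . B] }  — shift
  I15: { [P → D B B .] }  — reduce
  I16: { [B → , e .], [D → . e], [D → . g B], [P → , e . D] }  — shift, reduce

Conflict in state I5:
  Shift-reduce conflict between [D → e .] and [D → . e]
So the grammar is NOT LR(0).

Answer: No. Shift-reduce conflict between [D → e .] and [D → . e]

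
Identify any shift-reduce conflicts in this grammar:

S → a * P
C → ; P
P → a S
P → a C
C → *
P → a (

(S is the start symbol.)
A shift-reduce conflict occurs when an LR(0) state has both:
  - a complete (reduce) item [A → α .] (dot at the end), and
  - a shift item [B → β . c γ] (dot before a terminal).

Augment with S' → S and build the canonical LR(0) collection (I0 = CLOSURE({[S' → . S]}), then GOTO on every symbol after a dot until no new states appear). It has 12 states:
  I0: { [S → . a * P], [S' → . S] }  — shift
  I1: { [S' → S .] }  — accept
  I2: { [S → a . * P] }  — shift
  I3: { [P → . a (], [P → . a C], [P → . a S], [S → a * . P] }  — shift
  I4: { [S → a * P .] }  — reduce
  I5: { [C → . *], [C → . ; P], [P → a . (], [P → a . C], [P → a . S], [S → . a * P] }  — shift
  I6: { [P → a ( .] }  — reduce
  I7: { [C → * .] }  — reduce
  I8: { [C → ; . P], [P → . a (], [P → . a C], [P → . a S] }  — shift
  I9: { [P → a C .] }  — reduce
  I10: { [P → a S .] }  — reduce
  I11: { [C → ; P .] }  — reduce

No state contains both a complete item and a shift item.

Answer: No shift-reduce conflicts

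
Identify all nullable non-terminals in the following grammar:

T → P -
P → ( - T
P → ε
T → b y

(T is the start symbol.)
{ 'P' }

A non-terminal is nullable if it can derive ε (the empty string): either it has an ε-production, or it has a production whose right-hand side consists entirely of nullable non-terminals.

ε-productions: P → ε
So P is immediately nullable.
No further non-terminal can be added: every production for the remaining non-terminals contains a terminal or a non-nullable non-terminal.
Nullable = { 'P' }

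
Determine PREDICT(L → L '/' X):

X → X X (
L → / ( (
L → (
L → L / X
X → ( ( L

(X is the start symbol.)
PREDICT(L → L '/' X) = (FIRST(RHS) \ {ε}) ∪ (FOLLOW(L) if ε ∈ FIRST(RHS), i.e. RHS ⇒* ε)
FIRST(L) = { '(', '/' }
FIRST(L '/' X) = { '(', '/' }
ε ∉ FIRST(L '/' X), so FOLLOW(L) is not added.
PREDICT(L → L '/' X) = { '(', '/' }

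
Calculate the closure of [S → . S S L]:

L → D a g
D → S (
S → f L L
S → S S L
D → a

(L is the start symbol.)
{ [S → . S S L], [S → . f L L] }

To compute CLOSURE, for each item [A → α.Bβ] where B is a non-terminal, add [B → .γ] for all productions B → γ; repeat for the newly added items until nothing changes.

Start with: [S → . S S L]
  [S → . S S L] has the dot before S: add [S → . f L L]
No further items can be added.

CLOSURE = { [S → . S S L], [S → . f L L] }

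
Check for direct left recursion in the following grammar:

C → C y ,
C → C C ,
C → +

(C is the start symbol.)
Yes, C is left-recursive

C → C y ,: LEFT RECURSIVE (starts with C)
C → C C ,: LEFT RECURSIVE (starts with C)
C → +: starts with '+'

The grammar has direct left recursion on: C.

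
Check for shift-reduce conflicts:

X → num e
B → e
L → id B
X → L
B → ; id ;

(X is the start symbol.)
No shift-reduce conflicts

A shift-reduce conflict occurs when an LR(0) state has both:
  - a complete (reduce) item [A → α .] (dot at the end), and
  - a shift item [B → β . c γ] (dot before a terminal).

Augment with X' → X and build the canonical LR(0) collection (I0 = CLOSURE({[X' → . X]}), then GOTO on every symbol after a dot until no new states appear). It has 11 states:
  I0: { [L → . id B], [X → . L], [X → . num e], [X' → . X] }  — shift
  I1: { [X → L .] }  — reduce
  I2: { [X' → X .] }  — accept
  I3: { [B → . ; id ;], [B → . e], [L → id . B] }  — shift
  I4: { [X → num . e] }  — shift
  I5: { [X → num e .] }  — reduce
  I6: { [B → ; . id ;] }  — shift
  I7: { [L → id B .] }  — reduce
  I8: { [B → e .] }  — reduce
  I9: { [B → ; id . ;] }  — shift
  I10: { [B → ; id ; .] }  — reduce

No state contains both a complete item and a shift item.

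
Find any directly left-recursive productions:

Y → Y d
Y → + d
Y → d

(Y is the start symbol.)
Y → Y d: LEFT RECURSIVE (starts with Y)
Y → + d: starts with '+'
Y → d: starts with d

The grammar has direct left recursion on: Y.

Answer: Yes, Y is left-recursive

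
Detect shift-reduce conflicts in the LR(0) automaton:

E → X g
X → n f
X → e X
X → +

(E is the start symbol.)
No shift-reduce conflicts

Augment with E' → E and build the canonical LR(0) collection (I0 = CLOSURE({[E' → . E]}), then GOTO on every symbol after a dot until no new states appear). It has 9 states:
  I0: { [E → . X g], [E' → . E], [X → . +], [X → . e X], [X → . n f] }  — shift
  I1: { [X → + .] }  — reduce
  I2: { [E' → E .] }  — accept
  I3: { [E → X . g] }  — shift
  I4: { [X → . +], [X → . e X], [X → . n f], [X → e . X] }  — shift
  I5: { [X → n . f] }  — shift
  I6: { [X → n f .] }  — reduce
  I7: { [X → e X .] }  — reduce
  I8: { [E → X g .] }  — reduce

No state contains both a complete item and a shift item.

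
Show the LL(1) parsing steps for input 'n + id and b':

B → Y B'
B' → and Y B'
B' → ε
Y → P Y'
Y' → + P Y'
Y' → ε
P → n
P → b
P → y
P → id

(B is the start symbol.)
Stack is shown with the top on the left.

Stack        Input           Action
-----------------------------------
B $          n + id and b $  output B → Y B'
Y B' $       n + id and b $  output Y → P Y'
P Y' B' $    n + id and b $  output P → n
n Y' B' $    n + id and b $  match 'n'
Y' B' $      + id and b $    output Y' → + P Y'
+ P Y' B' $  + id and b $    match '+'
P Y' B' $    id and b $      output P → id
id Y' B' $   id and b $      match 'id'
Y' B' $      and b $         output Y' → ε
B' $         and b $         output B' → and Y B'
and Y B' $   and b $         match 'and'
Y B' $       b $             output Y → P Y'
P Y' B' $    b $             output P → b
b Y' B' $    b $             match 'b'
Y' B' $      $               output Y' → ε
B' $         $               output B' → ε
$            $               accept

The string is accepted.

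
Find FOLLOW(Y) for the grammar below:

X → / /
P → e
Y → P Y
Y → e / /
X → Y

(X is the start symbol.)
{ $ }

To compute FOLLOW(Y), find every occurrence of Y on a right-hand side N → α Y β: add FIRST(β) \ {ε}, and if β is empty or nullable also add FOLLOW(N). Iterate to a fixed point.

In Y → P Y: Y is at the end; this adds FOLLOW(Y) to itself — nothing new
In X → Y: Y is at the end, add FOLLOW(X)

The FOLLOW sets referred to above (computed the same way, to a fixed point):
  FOLLOW(X) = { $ }

Taking the union: FOLLOW(Y) = { $ }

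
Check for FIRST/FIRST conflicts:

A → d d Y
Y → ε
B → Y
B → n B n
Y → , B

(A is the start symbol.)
A FIRST/FIRST conflict occurs when two productions N → α and N → β for the same non-terminal have FIRST(α) ∩ FIRST(β) ≠ ∅ (with ε ∈ FIRST of a nullable right-hand side, so two nullable alternatives also conflict).

FIRST sets of the non-terminals at (or reachable through a nullable prefix from) the front of some alternative:
  FIRST(Y) = { ',', ε }

Productions for Y:
  Y → ε: FIRST = { ε }
  Y → , B: FIRST = { ',' }
Productions for B:
  B → Y: FIRST = { ',', ε }
  B → n B n: FIRST = { 'n' }
A has only one production, so no FIRST/FIRST conflict is possible there.

All alternatives of each non-terminal have pairwise disjoint FIRST sets.

Answer: No FIRST/FIRST conflicts.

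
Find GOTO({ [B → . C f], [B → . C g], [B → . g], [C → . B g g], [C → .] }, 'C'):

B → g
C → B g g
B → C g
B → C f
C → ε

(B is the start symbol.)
{ [B → C . f], [B → C . g] }

GOTO(I, 'C') = CLOSURE({ [A → αX.β] : [A → α.Xβ] ∈ I, X = 'C' })

Items with dot before 'C', with the dot advanced:
  [B → . C f] → [B → C . f]
  [B → . C g] → [B → C . g]
Closure adds nothing (no advanced item has the dot before a non-terminal).

GOTO = { [B → C . f], [B → C . g] }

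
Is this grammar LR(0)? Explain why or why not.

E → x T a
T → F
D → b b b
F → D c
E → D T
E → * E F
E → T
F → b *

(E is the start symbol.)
Yes, the grammar is LR(0)

Augment with E' → E and build the canonical LR(0) collection (I0 = CLOSURE({[E' → . E]}), then GOTO on every symbol after a dot until no new states appear). It has 18 states:
  I0: { [D → . b b b], [E → . * E F], [E → . D T], [E → . T], [E → . x T a], [E' → . E], [F → . D c], [F → . b *], [T → . F] }  — shift
  I1: { [D → . b b b], [E → * . E F], [E → . * E F], [E → . D T], [E → . T], [E → . x T a], [F → . D c], [F → . b *], [T → . F] }  — shift
  I2: { [D → . b b b], [E → D . T], [F → . D c], [F → . b *], [F → D . c], [T → . F] }  — shift
  I3: { [E' → E .] }  — accept
  I4: { [T → F .] }  — reduce
  I5: { [E → T .] }  — reduce
  I6: { [D → b . b b], [F → b . *] }  — shift
  I7: { [D → . b b b], [E → x . T a], [F → . D c], [F → . b *], [T → . F] }  — shift
  I8: { [F → D . c] }  — shift
  I9: { [E → x T . a] }  — shift
  I10: { [E → x T a .] }  — reduce
  I11: { [F → D c .] }  — reduce
  I12: { [F → b * .] }  — reduce
  I13: { [D → b b . b] }  — shift
  I14: { [D → b b b .] }  — reduce
  I15: { [E → D T .] }  — reduce
  I16: { [D → . b b b], [E → * E . F], [F → . D c], [F → . b *] }  — shift
  I17: { [E → * E F .] }  — reduce

Every state is either a pure shift/goto state or contains exactly one complete item and nothing to shift — no conflicts. The grammar is LR(0).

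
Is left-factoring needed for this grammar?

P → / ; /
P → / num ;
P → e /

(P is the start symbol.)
Left-factoring is needed when two productions for the same non-terminal
share a common prefix on the right-hand side.

Productions for P:
  P → / ; /
  P → / num ;
  P → e /

Found common prefix '/' in productions for P

Answer: Yes, P has productions with common prefix '/'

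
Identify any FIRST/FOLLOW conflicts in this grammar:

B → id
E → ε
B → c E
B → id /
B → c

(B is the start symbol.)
A FIRST/FOLLOW conflict occurs when a non-terminal N has a nullable alternative N → β (β ⇒* ε) and another alternative N → α with FIRST(α) ∩ FOLLOW(N) ≠ ∅: on such a lookahead the parser cannot decide between expanding α and letting N vanish via β.

Nullable non-terminals: E.
E has a nullable alternative but only one production, so nothing to check.

B has no nullable alternative, so no FIRST/FOLLOW check is needed there.

No FIRST/FOLLOW conflicts found.

Answer: No FIRST/FOLLOW conflicts.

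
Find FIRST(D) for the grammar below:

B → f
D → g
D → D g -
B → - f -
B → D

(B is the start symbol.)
To compute FIRST(D), examine every production with D on the left-hand side, reading each right-hand side left to right until a non-nullable symbol is reached.

From D → g:
  - g is a terminal: add 'g' and stop
From D → D g -:
  - D is the symbol being defined: contributes nothing new
    D is not nullable, so stop

Collecting: FIRST(D) = { 'g' }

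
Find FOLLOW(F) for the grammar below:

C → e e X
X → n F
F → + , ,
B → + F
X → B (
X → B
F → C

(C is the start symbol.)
{ $, '(' }

To compute FOLLOW(F), find every occurrence of F on a right-hand side N → α F β: add FIRST(β) \ {ε}, and if β is empty or nullable also add FOLLOW(N). Iterate to a fixed point.

In X → n F: F is at the end, add FOLLOW(X)
In B → + F: F is at the end, add FOLLOW(B)

The FOLLOW sets referred to above (computed the same way, to a fixed point):
  FOLLOW(X) = { $, '(' }
  FOLLOW(B) = { $, '(' }

Taking the union: FOLLOW(F) = { $, '(' }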